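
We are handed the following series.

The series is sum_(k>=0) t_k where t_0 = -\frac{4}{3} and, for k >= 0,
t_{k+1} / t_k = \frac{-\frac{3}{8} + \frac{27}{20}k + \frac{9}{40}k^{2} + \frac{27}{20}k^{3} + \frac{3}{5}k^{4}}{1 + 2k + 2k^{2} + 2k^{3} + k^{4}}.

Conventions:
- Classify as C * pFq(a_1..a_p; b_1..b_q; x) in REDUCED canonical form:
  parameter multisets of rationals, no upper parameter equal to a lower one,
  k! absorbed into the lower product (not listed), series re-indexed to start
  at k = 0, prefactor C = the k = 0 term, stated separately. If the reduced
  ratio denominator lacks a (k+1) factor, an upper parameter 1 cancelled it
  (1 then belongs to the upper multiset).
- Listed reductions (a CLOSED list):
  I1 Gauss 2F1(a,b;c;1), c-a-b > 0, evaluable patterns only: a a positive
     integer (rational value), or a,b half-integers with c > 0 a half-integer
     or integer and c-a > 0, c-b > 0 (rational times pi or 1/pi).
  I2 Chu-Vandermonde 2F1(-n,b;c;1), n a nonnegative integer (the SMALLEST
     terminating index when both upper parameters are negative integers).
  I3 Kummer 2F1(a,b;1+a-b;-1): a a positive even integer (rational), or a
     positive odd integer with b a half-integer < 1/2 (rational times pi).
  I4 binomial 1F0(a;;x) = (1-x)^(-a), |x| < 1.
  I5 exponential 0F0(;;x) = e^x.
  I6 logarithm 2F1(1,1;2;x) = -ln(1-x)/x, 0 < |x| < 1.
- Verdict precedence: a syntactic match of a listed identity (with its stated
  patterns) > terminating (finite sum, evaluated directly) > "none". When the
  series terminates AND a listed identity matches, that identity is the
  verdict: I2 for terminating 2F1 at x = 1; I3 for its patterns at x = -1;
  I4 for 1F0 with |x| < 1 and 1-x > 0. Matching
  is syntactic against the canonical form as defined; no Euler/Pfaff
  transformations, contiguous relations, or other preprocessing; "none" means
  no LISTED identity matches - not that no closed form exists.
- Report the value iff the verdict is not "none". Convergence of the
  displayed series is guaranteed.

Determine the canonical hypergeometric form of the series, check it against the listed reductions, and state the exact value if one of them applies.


Classification (C = -\frac{4}{3}): 2F1 with upper {-\frac{1}{4}, \frac{5}{2}}, lower {1}, argument x = \frac{3}{5}. Verdict: none here - no I1-I6 shape fits x = \frac{3}{5} with lower {1}.

Structural cue: t_0 = -\frac{4}{3} here, and cancel k^2 + 1 from the displayed ratio first; then C = -4/3.
Ratio: r(k) = \frac{3}{5} * (k-\frac{1}{4}) (k+\frac{5}{2}) / [(k+1) (k+1)] - poly over poly, x = \frac{3}{5} from leading terms; C = -\frac{4}{3} at k = 0.


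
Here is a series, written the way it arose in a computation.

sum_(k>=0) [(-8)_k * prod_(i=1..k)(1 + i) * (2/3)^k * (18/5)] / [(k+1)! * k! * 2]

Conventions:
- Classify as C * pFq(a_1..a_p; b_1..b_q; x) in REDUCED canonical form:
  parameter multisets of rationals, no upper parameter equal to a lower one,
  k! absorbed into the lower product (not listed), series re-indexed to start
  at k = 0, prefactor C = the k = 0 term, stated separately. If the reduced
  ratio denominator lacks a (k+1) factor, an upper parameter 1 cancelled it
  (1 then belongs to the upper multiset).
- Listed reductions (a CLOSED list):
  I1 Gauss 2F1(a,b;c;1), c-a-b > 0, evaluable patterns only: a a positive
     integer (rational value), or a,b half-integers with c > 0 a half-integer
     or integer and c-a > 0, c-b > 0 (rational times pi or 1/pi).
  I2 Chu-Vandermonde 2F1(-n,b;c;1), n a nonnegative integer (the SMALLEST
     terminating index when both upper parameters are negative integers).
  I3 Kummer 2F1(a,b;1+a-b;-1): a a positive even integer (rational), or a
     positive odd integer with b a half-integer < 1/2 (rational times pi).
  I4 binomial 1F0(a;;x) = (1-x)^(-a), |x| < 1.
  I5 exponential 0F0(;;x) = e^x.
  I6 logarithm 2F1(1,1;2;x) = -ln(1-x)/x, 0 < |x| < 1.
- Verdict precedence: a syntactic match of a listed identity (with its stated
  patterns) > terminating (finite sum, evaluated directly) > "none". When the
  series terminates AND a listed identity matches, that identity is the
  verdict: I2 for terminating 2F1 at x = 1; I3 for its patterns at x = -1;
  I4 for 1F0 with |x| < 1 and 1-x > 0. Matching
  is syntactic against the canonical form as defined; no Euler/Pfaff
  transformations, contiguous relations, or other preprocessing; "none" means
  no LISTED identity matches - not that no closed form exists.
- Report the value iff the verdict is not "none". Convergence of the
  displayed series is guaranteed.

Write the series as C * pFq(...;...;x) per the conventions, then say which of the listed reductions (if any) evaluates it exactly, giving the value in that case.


Canonical form: C = 9/5 times 1F0 with upper {-8}, lower {-}, x = 2/3. Verdict: this is binomial (I4) (the 1F0 binomial series: exponent 8, x = 2/3). Exact value: 1/3645.

Structural cue: t_0 being 9/5, the denominator's factorial ratio (C = 9/5) is a lower Pochhammer.
Term ratio: r(k) = (2/3) * (k-8) / [(k+1)] ; factor over Q: parameters, x = (2/3), and C = 9/5.


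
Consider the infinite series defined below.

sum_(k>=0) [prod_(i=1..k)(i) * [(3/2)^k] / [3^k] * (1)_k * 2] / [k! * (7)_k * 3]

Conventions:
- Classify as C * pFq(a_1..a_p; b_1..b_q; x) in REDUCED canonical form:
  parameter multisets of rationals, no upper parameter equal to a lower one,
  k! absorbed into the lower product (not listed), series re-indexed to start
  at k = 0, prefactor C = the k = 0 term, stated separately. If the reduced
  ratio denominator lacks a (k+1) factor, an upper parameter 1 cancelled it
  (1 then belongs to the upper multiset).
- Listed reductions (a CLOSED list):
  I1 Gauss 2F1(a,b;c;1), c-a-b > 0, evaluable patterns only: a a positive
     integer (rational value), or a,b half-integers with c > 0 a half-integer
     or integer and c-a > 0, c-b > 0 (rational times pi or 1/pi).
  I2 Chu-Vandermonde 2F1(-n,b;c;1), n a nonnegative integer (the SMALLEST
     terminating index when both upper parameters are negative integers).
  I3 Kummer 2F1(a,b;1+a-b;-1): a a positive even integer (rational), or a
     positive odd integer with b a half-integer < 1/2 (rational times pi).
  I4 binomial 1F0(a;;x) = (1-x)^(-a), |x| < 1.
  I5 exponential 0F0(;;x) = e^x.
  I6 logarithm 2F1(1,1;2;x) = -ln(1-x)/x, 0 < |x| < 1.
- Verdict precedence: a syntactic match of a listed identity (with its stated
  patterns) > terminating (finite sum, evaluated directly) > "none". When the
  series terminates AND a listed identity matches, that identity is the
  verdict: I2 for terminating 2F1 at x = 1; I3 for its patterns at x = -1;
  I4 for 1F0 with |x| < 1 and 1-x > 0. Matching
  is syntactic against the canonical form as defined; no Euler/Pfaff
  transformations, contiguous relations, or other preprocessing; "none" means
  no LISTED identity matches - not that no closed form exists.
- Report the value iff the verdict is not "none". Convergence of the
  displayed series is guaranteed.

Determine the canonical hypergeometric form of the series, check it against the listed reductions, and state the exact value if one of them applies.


Key observation: t_0 being 2/3, the running product (C = 2/3) telescopes to a rising factorial.
Step ratio: r(k) = (1/2) * (k+1) (k+1) / [(k+7) (k+1)] - rational; roots negated = parameters, x = (1/2), C = 2/3.

Reduced: x = 1/2, 2F1, upper = {1, 1}, lower = {7}, C = 2/3. Verdict: none. A 2F1 with upper {1, 1} fits none of I1-I6 at x = 1/2; the sum runs forever.


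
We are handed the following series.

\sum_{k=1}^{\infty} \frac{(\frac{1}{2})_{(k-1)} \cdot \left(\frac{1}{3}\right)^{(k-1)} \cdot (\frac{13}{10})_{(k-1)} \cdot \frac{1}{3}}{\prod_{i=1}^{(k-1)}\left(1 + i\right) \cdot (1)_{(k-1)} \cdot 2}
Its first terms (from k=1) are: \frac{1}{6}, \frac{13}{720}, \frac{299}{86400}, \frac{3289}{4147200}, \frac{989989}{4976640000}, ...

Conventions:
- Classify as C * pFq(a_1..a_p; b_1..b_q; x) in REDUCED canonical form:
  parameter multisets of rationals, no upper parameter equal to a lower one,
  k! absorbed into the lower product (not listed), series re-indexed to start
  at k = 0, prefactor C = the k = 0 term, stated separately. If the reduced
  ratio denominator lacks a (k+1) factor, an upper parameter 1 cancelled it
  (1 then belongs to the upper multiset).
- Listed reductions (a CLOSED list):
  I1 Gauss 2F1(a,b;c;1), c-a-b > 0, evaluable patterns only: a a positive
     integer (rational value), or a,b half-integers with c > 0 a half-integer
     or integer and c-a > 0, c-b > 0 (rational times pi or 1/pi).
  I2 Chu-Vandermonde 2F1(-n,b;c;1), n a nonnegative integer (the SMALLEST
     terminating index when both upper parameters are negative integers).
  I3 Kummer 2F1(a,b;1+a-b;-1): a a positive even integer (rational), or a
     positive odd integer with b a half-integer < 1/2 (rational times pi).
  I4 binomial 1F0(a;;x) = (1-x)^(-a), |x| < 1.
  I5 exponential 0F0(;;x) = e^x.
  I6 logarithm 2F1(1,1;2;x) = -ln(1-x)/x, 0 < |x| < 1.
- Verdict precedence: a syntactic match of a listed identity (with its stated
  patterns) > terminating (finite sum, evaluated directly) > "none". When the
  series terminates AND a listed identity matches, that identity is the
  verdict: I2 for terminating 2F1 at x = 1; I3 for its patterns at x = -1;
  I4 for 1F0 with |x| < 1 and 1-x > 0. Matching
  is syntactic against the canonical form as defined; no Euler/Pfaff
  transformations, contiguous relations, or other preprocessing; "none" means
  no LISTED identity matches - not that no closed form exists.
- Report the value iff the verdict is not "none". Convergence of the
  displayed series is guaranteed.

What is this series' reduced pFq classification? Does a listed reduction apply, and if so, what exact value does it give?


x = \frac{1}{3} here; the reduced form reads 2F1, upper {\frac{1}{2}, \frac{13}{10}}, lower {2}, C = \frac{1}{6}. Verdict: none - this 2F1 at x = \frac{1}{3} matches no listed pattern, and upper {\frac{1}{2}, \frac{13}{10}} holds no stopper.

Key observation: t_0 being \frac{1}{6}, (1)_k (prefactor 1/6) is k! itself.
Ratio: r(k) = \frac{1}{3} * (k+\frac{1}{2}) (k+\frac{13}{10}) / [(k+2) (k+1)] ; factor over Q: parameters, x = \frac{1}{3}, and C = \frac{1}{6}.


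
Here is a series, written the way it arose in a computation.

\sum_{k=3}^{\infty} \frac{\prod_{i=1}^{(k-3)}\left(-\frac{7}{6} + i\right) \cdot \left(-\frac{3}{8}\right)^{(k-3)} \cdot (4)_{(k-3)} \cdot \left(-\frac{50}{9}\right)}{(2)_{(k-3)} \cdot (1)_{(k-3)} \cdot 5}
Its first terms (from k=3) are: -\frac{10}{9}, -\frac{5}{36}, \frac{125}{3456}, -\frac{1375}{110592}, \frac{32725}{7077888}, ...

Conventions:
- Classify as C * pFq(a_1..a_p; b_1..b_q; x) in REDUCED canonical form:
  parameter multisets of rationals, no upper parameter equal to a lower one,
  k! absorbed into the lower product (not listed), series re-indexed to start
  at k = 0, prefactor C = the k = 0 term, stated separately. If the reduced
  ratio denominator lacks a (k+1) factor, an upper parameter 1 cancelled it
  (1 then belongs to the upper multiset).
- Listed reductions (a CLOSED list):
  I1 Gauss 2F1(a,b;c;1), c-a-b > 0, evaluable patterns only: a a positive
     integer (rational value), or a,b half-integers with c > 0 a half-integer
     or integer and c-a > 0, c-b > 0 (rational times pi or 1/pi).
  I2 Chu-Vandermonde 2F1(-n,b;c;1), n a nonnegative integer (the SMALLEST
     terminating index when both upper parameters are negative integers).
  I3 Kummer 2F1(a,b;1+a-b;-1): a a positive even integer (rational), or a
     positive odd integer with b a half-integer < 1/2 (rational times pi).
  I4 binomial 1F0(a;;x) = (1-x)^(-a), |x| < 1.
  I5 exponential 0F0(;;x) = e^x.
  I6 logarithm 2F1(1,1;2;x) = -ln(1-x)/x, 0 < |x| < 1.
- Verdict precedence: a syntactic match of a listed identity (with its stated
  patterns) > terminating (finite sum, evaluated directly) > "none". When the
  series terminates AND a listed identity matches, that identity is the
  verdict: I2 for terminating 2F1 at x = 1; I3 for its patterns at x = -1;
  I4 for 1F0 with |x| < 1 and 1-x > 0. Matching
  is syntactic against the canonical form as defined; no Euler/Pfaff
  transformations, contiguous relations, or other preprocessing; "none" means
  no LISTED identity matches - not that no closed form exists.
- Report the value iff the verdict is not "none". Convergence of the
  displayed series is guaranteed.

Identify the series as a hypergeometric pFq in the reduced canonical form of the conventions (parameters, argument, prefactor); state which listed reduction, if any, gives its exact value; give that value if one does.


This is -\frac{10}{9} * 2F1(-\frac{1}{6}, 4; 2; -\frac{3}{8}) in reduced canonical form. Verdict: none here - no I1-I6 shape fits x = -\frac{3}{8} with lower {2}.

First insight: x = -\frac{3}{8} and (1)_k (C = -10/9, x = -3/8) is k! itself.
Step ratio: r(k) = -\frac{3}{8} * (k-\frac{1}{6}) (k+4) / [(k+2) (k+1)] - poly over poly, x = -\frac{3}{8} from leading terms; C = -\frac{10}{9} at k = 0.


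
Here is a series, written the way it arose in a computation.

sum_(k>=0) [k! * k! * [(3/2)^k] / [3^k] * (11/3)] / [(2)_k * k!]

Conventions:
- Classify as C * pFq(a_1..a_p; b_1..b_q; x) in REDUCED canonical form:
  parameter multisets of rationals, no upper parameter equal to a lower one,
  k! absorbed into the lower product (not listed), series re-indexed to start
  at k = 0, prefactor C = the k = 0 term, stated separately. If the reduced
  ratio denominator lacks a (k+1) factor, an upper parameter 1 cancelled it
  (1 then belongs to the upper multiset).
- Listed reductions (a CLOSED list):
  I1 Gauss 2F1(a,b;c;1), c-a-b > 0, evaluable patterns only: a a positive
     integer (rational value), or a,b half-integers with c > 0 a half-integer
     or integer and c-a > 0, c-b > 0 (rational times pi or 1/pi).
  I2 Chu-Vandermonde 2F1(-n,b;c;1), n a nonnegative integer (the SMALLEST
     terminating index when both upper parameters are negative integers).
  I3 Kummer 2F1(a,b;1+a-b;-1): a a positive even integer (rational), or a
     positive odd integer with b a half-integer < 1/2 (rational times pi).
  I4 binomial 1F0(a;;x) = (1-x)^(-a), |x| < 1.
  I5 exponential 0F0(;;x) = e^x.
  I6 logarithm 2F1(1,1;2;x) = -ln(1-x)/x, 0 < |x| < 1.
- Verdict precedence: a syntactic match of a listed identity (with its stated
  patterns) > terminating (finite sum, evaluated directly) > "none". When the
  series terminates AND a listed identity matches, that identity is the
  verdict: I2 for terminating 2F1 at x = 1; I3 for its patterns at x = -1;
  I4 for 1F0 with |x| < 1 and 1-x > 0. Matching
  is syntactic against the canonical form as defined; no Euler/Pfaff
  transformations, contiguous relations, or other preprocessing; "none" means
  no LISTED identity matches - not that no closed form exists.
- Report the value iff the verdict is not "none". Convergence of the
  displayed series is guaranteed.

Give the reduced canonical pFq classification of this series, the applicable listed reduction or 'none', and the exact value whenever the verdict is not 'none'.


Structural cue: with t_0 = 11/3, the factorial ratio (C = 11/3) (k+a-1)!/(a-1)! is a rising factorial (a)_k.
Consecutive-term ratio: r(k) = (1/2) * (k+1) (k+1) / [(k+2) (k+1)] - poly over poly, x = (1/2) from leading terms; C = 11/3 at k = 0.

Reduced: x = 1/2, 2F1, upper = {1, 1}, lower = {2}, C = 11/3. Verdict: the logarithmic series (I6) matches (the logarithm: parameters (1,1;2), x = 1/2). Its exact value is (-22/3) * ln(1/2).


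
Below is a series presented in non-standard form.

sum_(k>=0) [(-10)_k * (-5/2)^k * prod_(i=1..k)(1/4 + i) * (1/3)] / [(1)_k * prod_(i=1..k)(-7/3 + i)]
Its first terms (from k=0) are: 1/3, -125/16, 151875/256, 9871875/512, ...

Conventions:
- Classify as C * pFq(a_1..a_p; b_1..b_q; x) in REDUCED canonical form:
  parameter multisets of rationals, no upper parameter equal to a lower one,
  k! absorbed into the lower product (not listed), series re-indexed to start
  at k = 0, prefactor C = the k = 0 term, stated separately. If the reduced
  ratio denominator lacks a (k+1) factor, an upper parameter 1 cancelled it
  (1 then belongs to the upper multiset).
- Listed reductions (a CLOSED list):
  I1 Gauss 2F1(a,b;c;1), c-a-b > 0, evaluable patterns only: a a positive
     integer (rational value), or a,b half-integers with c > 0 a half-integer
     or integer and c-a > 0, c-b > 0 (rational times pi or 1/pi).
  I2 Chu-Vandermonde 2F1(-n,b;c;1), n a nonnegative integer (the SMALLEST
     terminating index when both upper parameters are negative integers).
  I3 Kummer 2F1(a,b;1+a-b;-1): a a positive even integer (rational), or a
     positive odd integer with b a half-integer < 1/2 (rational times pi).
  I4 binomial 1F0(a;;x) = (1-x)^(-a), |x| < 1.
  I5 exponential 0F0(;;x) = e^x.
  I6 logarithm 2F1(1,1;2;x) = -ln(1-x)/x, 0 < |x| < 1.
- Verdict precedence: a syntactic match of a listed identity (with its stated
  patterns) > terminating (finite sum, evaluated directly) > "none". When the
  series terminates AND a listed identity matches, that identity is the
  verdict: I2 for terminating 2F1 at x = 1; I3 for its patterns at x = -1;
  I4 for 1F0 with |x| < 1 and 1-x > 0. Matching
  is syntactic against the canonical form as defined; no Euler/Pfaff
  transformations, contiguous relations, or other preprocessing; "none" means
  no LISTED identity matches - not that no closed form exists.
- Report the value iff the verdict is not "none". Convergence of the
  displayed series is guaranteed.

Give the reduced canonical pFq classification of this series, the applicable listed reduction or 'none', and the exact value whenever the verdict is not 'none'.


Classification (C = 1/3): 2F1 with upper {-10, 5/4}, lower {-4/3}, argument x = -5/2. Verdict: terminating - the sum ends at index 10 because -10 is a negative integer; exact evaluation follows. Sum: 18256205896528616331539/417264662740992.

Key observation: t_0 being 1/3, the running product (prefactor 1/3) telescopes to a rising factorial.
Adjacent-term ratio: r(k) = (-5/2) * (k-10) (k+5/4) / [(k-4/3) (k+1)] - rational in k, leading ratio (-5/2); with t_0 = 1/3, classification follows.


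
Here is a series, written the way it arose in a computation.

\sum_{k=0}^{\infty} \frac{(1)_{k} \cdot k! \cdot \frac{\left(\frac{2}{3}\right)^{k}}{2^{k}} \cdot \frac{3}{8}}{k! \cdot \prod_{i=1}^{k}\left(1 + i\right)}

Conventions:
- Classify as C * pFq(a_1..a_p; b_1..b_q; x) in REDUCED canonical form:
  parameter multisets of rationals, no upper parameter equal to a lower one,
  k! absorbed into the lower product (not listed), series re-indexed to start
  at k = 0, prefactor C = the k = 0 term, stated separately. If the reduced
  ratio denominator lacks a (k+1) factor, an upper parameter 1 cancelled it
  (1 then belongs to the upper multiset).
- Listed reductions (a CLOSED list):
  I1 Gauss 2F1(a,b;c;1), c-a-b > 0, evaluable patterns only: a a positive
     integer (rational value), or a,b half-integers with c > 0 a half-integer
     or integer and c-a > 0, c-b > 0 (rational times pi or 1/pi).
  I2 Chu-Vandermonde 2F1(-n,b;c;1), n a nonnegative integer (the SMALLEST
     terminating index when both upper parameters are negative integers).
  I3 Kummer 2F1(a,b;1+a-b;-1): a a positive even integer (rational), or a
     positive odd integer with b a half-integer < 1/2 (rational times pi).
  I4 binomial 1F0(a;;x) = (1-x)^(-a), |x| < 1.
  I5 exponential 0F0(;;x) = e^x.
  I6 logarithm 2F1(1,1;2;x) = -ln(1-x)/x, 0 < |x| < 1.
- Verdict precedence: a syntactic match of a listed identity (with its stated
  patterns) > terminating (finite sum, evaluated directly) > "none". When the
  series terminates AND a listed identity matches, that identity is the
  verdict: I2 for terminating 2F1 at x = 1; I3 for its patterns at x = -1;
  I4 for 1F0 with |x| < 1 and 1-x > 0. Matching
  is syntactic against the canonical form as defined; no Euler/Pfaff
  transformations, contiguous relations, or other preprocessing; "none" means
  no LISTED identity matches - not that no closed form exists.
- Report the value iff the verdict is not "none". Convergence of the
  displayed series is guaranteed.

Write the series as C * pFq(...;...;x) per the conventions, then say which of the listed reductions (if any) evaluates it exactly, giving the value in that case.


Canonical form: C = \frac{3}{8} times 2F1 with upper {1, 1}, lower {2}, x = \frac{1}{3}. Verdict: logarithm (I6) fires (the logarithm: parameters (1,1;2), x = \frac{1}{3}). Its exact value is \left(-\frac{9}{8}\right) \cdot \ln\left(\frac{2}{3}\right).

Structural cue: x = \frac{1}{3} and the factorial ratio (C = 3/8) (k+a-1)!/(a-1)! is a rising factorial (a)_k.
Adjacent-term ratio: r(k) = \frac{1}{3} * (k+1) (k+1) / [(k+2) (k+1)] - poly over poly, x = \frac{1}{3} from leading terms; C = \frac{3}{8} at k = 0.


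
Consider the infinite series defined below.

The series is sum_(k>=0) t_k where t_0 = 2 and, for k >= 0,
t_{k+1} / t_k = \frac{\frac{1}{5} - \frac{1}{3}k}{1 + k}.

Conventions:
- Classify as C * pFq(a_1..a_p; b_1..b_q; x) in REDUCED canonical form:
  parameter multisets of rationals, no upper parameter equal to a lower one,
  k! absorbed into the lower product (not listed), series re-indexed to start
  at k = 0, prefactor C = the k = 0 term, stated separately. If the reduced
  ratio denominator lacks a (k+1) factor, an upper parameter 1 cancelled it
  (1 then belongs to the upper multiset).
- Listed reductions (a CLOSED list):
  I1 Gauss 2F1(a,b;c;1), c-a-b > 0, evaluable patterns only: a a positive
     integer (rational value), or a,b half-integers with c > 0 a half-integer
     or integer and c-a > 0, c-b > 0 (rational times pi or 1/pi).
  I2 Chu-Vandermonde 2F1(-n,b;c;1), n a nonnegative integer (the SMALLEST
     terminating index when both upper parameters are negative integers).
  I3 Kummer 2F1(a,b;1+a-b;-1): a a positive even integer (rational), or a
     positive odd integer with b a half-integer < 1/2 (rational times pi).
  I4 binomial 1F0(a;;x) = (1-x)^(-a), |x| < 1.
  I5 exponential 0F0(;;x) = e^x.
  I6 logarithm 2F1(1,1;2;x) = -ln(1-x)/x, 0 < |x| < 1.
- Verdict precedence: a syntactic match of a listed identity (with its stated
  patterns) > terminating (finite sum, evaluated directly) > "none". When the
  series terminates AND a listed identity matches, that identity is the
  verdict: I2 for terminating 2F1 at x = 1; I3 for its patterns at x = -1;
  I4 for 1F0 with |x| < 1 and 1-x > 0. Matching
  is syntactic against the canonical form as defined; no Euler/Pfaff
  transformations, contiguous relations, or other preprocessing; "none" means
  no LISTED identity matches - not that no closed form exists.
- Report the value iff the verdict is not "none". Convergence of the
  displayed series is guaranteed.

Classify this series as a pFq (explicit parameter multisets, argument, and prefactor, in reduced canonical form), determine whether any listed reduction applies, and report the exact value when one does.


x = -\frac{1}{3} here; the reduced form reads 1F0, upper {-\frac{3}{5}}, lower {-}, C = 2. Verdict: the binomial series (I4) fires (the 1F0 binomial series: exponent 3/5, x = -\frac{1}{3}). Exact value: 2 \cdot \left(\frac{4}{3}\right)^{\frac{3}{5}}.

First insight: with t_0 = 2, roots of the ratio polynomials (prefactor 2) are the negated parameters.
Ratio: r(k) = -\frac{1}{3} * (k-\frac{3}{5}) / [(k+1)] - rational in k, leading ratio -\frac{1}{3}; with t_0 = 2, classification follows.


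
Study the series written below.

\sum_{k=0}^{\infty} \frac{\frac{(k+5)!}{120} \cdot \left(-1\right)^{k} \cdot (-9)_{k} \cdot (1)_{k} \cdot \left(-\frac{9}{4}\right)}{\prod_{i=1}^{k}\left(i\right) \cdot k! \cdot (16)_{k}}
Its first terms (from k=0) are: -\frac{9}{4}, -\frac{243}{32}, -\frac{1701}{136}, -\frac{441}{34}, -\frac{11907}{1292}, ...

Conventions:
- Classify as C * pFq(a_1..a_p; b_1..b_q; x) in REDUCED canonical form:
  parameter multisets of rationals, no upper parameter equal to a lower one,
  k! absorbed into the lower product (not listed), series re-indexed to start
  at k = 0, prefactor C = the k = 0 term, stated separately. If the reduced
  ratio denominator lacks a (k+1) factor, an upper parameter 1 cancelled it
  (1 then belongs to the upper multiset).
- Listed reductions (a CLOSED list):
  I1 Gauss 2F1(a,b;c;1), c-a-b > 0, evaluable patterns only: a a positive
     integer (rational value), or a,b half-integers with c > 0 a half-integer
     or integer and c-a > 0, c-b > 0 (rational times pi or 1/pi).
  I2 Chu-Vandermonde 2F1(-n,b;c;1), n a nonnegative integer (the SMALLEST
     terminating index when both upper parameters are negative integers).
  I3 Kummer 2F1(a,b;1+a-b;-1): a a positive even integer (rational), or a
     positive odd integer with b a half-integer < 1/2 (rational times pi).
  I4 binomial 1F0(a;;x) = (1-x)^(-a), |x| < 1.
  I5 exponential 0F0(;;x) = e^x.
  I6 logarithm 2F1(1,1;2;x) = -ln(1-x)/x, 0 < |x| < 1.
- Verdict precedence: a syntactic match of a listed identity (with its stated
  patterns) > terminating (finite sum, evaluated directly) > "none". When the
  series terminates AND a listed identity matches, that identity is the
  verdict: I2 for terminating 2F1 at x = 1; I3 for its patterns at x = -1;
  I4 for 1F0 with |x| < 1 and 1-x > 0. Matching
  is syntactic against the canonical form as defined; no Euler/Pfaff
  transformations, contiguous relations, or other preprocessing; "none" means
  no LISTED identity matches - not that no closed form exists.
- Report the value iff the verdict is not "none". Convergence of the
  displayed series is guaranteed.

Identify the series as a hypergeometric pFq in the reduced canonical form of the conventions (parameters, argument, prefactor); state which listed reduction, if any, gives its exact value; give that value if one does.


With C = -\frac{9}{4}: the canonical form is 2F1(-9, 6; 16; -1). Verdict: Kummer (I3) applies (x = -1; c = 16 equals 1+a-b for upper {-9, 6}: listed pattern). Exact value: -\frac{819}{16}.

Key step: from the first term -\frac{9}{4}: the parameter 1 appears in both the upper and lower lists and cancels.
Consecutive-term ratio: r(k) = -1 * (k-9) (k+6) / [(k+16) (k+1)] ; factor over Q: parameters, x = -1, and C = -\frac{9}{4}.


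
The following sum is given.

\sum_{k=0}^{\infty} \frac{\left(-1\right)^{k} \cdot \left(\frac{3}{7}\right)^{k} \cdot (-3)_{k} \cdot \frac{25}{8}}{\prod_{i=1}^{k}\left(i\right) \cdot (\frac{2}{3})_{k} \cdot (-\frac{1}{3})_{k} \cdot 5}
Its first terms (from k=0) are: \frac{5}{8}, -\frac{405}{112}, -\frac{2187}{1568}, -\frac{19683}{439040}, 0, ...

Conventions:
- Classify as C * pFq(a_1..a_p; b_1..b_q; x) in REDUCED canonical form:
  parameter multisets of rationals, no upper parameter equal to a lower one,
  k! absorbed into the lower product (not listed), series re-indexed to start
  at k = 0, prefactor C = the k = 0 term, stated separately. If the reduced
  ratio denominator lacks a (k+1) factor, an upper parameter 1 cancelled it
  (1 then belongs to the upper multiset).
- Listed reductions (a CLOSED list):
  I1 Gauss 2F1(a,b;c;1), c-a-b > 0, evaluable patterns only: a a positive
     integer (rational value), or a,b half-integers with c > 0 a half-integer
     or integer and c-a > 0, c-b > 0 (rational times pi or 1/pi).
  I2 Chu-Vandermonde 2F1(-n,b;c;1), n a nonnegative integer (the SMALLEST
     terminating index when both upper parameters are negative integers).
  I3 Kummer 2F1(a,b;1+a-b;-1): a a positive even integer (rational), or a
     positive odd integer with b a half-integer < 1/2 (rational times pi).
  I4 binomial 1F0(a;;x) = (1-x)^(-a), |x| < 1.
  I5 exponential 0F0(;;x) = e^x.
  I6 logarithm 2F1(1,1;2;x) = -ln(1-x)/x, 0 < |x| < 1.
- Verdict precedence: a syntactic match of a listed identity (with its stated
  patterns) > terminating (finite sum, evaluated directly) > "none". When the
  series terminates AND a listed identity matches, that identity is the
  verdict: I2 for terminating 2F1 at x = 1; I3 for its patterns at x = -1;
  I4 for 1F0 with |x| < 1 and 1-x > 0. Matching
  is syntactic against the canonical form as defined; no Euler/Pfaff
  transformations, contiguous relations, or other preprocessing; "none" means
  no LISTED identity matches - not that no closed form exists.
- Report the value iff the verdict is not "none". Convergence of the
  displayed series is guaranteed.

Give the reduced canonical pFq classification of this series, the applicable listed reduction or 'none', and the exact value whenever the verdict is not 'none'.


Prefactor \frac{5}{8}, argument -\frac{3}{7}: 1F2 with upper {-3} over lower {-\frac{1}{3}, \frac{2}{3}}. Verdict: terminating - upper -3 stops the sum at k = 3; the 4 terms are added exactly. Exact value: -\frac{1945243}{439040}.

Structural cue: from the first term \frac{5}{8}: the (-1)^k factor (C = 5/8, x = -3/7) folds into the argument's sign.
Consecutive-term ratio: r(k) = -\frac{3}{7} * (k-3) / [(k-\frac{1}{3}) (k+\frac{2}{3}) (k+1)] - rational; roots negated = parameters, x = -\frac{3}{7}, C = \frac{5}{8}.


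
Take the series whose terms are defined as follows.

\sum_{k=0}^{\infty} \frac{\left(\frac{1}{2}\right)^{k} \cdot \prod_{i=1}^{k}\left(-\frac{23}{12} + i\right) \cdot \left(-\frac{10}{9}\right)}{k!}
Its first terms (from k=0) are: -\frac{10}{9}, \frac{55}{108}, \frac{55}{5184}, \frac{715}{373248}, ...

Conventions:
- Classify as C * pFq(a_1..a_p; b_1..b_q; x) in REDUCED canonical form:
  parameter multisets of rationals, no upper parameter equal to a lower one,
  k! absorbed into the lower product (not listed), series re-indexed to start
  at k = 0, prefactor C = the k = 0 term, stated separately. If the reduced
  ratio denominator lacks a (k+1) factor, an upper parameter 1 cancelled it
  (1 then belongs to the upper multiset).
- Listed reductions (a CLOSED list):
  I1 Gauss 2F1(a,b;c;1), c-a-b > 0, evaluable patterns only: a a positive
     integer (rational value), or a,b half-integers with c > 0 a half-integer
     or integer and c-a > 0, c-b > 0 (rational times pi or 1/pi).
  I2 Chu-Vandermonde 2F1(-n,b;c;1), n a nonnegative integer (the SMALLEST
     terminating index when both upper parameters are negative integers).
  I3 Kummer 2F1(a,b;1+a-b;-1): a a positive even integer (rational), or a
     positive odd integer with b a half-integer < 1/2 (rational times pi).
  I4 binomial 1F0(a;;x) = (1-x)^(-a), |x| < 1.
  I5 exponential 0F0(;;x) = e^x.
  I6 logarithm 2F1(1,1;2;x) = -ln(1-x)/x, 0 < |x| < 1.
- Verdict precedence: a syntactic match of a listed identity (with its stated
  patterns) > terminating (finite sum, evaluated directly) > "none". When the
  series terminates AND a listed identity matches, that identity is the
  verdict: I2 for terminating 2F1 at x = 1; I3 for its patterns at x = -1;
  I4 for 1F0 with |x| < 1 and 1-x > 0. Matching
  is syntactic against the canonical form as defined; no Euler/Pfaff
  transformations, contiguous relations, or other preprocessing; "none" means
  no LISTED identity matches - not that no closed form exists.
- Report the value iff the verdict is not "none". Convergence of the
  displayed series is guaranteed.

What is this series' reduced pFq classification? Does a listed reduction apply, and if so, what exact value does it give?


Structural cue: with t_0 = -\frac{10}{9}, the running product (C = -10/9, x = 1/2) telescopes to a rising factorial.
Step ratio: r(k) = \frac{1}{2} * (k-\frac{11}{12}) / [(k+1)] - poly over poly, x = \frac{1}{2} from leading terms; C = -\frac{10}{9} at k = 0.

At argument \frac{1}{2}: a 1F0 with upper {-\frac{11}{12}}, lower {-}, scaled by C = -\frac{10}{9}. Verdict: binomial (I4) fires (the 1F0 binomial series: exponent 11/12, x = \frac{1}{2}). Value: \left(-\frac{10}{9}\right) \cdot \left(\frac{1}{2}\right)^{\frac{11}{12}}.


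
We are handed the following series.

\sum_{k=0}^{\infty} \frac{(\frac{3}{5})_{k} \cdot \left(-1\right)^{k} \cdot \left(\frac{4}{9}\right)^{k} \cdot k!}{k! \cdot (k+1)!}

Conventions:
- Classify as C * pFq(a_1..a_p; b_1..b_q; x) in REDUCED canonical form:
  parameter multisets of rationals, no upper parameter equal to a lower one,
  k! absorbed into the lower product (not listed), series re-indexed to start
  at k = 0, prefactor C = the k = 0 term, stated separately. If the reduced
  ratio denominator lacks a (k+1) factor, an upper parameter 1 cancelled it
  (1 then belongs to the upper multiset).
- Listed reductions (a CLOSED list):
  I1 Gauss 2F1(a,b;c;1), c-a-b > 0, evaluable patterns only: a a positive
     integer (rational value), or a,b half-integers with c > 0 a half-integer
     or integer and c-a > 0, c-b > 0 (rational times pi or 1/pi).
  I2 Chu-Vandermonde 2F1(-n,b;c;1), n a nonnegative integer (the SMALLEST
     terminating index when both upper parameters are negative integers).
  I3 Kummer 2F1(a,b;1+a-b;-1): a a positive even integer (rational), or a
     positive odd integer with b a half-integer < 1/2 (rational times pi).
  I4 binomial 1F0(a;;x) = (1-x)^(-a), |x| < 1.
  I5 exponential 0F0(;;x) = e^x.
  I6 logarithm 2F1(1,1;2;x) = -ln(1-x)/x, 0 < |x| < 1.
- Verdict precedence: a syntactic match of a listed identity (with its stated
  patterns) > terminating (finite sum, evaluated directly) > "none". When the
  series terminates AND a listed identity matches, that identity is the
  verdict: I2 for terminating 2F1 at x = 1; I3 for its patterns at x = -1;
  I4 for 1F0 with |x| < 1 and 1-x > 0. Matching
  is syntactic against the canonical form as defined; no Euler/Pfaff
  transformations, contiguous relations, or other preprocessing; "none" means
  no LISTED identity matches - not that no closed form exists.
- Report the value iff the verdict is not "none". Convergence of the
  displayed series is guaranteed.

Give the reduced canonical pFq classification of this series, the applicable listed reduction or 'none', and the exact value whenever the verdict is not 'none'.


Classification (C = 1): 2F1 with upper {\frac{3}{5}, 1}, lower {2}, argument x = -\frac{4}{9}. Verdict: none - this 2F1 at x = -\frac{4}{9} matches no listed pattern, and upper {\frac{3}{5}, 1} holds no stopper.

First insight: x = -\frac{4}{9} and the factorial ratio (C = 1) (k+a-1)!/(a-1)! is a rising factorial (a)_k.
Term ratio: r(k) = -\frac{4}{9} * (k+\frac{3}{5}) (k+1) / [(k+2) (k+1)] - rational; roots negated = parameters, x = -\frac{4}{9}, C = 1.


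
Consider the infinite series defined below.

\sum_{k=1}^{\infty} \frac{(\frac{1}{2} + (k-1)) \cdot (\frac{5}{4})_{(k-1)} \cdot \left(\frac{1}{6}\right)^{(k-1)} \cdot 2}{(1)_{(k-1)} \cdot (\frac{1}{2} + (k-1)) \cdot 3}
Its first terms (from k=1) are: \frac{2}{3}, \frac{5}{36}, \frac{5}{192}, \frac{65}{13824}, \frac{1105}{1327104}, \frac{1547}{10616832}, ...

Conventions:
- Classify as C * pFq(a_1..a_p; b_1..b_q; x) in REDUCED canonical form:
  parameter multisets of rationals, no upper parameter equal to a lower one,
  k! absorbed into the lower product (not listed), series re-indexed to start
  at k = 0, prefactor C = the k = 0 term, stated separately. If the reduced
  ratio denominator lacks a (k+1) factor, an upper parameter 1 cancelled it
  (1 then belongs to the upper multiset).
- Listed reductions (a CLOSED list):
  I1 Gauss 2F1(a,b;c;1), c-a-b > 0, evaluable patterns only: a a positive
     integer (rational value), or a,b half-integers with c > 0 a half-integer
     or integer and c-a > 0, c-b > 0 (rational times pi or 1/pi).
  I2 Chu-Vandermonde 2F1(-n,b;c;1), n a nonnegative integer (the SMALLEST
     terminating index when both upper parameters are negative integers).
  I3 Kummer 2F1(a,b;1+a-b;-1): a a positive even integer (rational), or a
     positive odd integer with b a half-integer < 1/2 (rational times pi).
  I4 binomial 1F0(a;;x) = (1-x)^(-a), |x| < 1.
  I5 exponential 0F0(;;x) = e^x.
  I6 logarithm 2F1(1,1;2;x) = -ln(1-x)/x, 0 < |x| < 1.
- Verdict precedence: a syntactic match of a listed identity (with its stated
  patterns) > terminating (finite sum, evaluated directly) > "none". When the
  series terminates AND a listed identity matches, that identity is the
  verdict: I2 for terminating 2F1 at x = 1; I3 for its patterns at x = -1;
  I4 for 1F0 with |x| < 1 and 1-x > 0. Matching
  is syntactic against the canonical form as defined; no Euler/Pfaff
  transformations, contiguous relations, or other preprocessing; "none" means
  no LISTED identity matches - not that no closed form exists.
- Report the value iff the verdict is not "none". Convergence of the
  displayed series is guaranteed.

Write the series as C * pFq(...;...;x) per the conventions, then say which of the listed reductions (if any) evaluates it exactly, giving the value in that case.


This is \frac{2}{3} * 1F0(\frac{5}{4}; -; \frac{1}{6}) in reduced canonical form. Verdict: binomial (I4) matches (the 1F0 binomial series: exponent -5/4, x = \frac{1}{6}). Hence: \frac{2}{3} \cdot \left(\frac{5}{6}\right)^{-\frac{5}{4}}.

Key step: with t_0 = \frac{2}{3}, the constant factors (C = 2/3, x = 1/6) combine into one prefactor.
Step ratio: r(k) = \frac{1}{6} * (k+\frac{5}{4}) / [(k+1)] - rational; roots negated = parameters, x = \frac{1}{6}, C = \frac{2}{3}.


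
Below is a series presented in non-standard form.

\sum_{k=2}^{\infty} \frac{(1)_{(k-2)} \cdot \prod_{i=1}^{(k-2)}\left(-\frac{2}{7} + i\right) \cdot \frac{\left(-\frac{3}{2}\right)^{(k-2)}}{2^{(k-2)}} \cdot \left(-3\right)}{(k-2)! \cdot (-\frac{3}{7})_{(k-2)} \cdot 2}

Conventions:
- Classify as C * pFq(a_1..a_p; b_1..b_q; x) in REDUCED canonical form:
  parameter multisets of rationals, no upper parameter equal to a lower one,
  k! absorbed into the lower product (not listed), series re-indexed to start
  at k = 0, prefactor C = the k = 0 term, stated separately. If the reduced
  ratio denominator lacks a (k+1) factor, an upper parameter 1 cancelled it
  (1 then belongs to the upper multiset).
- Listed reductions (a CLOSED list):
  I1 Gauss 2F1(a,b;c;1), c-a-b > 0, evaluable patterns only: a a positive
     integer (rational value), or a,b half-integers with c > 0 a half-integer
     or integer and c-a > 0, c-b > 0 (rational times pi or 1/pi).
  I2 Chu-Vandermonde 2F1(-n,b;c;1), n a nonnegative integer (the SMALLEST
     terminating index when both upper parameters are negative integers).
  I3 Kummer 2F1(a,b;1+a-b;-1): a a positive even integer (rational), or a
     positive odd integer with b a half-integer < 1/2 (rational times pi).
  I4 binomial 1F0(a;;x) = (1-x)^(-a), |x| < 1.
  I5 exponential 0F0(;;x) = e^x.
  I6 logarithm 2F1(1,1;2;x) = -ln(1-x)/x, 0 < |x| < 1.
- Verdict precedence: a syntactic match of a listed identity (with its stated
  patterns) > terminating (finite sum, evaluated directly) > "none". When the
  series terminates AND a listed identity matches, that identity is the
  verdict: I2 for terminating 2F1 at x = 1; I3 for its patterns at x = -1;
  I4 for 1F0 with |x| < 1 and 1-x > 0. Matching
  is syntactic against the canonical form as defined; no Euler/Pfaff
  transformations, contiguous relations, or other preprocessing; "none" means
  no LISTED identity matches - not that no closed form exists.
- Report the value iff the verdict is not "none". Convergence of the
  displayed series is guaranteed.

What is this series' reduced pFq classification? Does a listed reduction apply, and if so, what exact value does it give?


Prefactor -\frac{3}{2}, argument -\frac{3}{4}: 2F1 with upper {\frac{5}{7}, 1} over lower {-\frac{3}{7}}. Verdict: none. Every listed pattern misses the 2F1 form at -\frac{3}{4}, upper {\frac{5}{7}, 1}.

Structural cue: x = -\frac{3}{4} and the constant factors (prefactor -3/2) combine into one prefactor.
Adjacent-term ratio: r(k) = -\frac{3}{4} * (k+\frac{5}{7}) (k+1) / [(k-\frac{3}{7}) (k+1)] ; factor over Q: parameters, x = -\frac{3}{4}, and C = -\frac{3}{2}.


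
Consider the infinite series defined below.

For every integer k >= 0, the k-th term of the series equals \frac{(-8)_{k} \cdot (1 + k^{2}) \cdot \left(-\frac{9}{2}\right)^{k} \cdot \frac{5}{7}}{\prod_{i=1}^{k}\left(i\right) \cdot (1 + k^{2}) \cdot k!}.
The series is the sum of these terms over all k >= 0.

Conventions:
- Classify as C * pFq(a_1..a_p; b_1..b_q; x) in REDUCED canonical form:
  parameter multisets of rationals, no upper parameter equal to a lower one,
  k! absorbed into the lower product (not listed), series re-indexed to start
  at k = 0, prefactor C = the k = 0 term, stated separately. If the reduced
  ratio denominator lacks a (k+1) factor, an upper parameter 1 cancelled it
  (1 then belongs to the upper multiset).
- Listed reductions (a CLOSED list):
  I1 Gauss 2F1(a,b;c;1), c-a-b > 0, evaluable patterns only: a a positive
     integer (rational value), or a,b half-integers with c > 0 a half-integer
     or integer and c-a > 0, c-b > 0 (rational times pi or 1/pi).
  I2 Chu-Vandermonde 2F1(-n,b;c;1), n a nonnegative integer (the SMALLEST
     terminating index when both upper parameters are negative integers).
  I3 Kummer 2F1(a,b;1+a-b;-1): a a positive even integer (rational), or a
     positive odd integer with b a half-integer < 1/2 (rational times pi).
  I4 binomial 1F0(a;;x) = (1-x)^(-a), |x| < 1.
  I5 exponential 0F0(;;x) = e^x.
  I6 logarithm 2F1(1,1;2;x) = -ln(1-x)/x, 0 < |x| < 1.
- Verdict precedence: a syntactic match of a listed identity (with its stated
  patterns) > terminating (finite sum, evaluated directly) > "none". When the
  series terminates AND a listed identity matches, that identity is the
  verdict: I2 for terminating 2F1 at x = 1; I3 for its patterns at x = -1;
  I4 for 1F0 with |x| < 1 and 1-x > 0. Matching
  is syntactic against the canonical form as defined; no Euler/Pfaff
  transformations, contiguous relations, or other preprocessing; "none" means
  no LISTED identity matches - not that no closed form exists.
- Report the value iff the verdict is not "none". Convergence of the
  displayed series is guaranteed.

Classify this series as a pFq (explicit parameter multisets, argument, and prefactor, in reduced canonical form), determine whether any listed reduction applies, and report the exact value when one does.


The tell: with t_0 = \frac{5}{7}, the lower running product (C = 5/7) is a rising factorial.
Term ratio: r(k) = -\frac{9}{2} * (k-8) / [(k+1) (k+1)] - rational in k. x = -\frac{9}{2}; t_0 = \frac{5}{7}; negate the roots.

Classification (C = \frac{5}{7}): 1F1 with upper {-8}, lower {1}, argument x = -\frac{9}{2}. Verdict: terminating - upper parameter -8 makes this a finite sum (last index 8), evaluated exactly. Hence: \frac{4145459833}{1605632}.
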